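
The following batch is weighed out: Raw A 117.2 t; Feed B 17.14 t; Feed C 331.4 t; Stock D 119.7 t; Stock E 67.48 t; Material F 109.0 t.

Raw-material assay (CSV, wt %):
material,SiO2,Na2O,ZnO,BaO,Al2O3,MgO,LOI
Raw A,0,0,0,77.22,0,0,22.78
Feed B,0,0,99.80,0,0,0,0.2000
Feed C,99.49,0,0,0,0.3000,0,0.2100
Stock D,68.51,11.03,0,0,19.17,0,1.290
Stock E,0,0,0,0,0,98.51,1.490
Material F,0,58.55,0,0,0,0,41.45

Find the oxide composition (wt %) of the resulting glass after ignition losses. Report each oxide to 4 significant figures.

In-progress results are displayed rounded off to 4 significant figures in the printout. Each numeric step maintains exact precision all the way through; each reported result carries a single rounding. All derived quantities are computed from the weighed amounts for 686.8 t of glass in full float precision (glass mass, totals, the six compositions, ignition loss, yield) precisely as stated by the question or the answer.
Mass of each oxide from the mix:
  SiO2: 331.4·0.9949 + 119.7·0.6851 = 411.7 t
  Na2O: 119.7·0.1103 + 109.0·0.5855 = 77.02 t
  ZnO: 17.14·0.9980 = 17.11 t
  BaO: 117.2·0.7722 = 90.50 t
  Al2O3: 331.4·0.003000 + 119.7·0.1917 = 23.94 t
  MgO: 67.48·0.9851 = 66.47 t
LOI: 117.2·0.2278 + 17.14·0.002000 + 331.4·0.002100 + 119.7·0.01290 + 67.48·0.01490 + 109.0·0.4145 = 75.16 t
Glass = total batch minus LOI = 761.9 − 75.16 = 686.8 t (matching Σ of the oxides)
percent by weight: oxide/glass ×100

Glass mass = 686.8 t (batch 761.9 − LOI 75.16).
Composition: SiO2 59.95%, Na2O 11.22%, ZnO 2.491%, BaO 13.18%, Al2O3 3.486%, MgO 9.679%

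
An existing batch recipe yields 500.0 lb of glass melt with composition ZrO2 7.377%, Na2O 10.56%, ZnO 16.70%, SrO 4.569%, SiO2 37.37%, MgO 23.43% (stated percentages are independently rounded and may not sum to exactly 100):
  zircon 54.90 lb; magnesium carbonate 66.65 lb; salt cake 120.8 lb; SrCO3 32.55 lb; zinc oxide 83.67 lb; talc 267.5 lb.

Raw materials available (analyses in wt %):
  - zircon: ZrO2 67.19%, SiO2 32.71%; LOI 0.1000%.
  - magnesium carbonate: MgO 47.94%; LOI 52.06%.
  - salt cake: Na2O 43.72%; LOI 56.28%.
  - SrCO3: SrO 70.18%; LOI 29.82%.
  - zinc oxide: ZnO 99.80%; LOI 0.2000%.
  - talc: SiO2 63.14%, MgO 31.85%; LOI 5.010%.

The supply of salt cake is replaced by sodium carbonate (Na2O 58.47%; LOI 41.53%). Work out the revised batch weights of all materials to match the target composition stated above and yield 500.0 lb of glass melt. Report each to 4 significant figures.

Revised batch per 500.0 lb glass melt:
  zircon: 54.90 lb
  magnesium carbonate: 66.65 lb
  sodium carbonate: 90.30 lb
  SrCO3: 32.55 lb
  zinc oxide: 83.67 lb
  talc: 267.5 lb
Total batch = 595.6 lb; LOI loss = 95.53 lb

All arithmetic maintains full precision at each step — values along the way are printed (rounded to four significant figures) alongside each step. A single rounding yields each reported result. Derived quantities (ignition loss, glass mass, totals, six oxide percentages, yield) are re-derived in full precision starting from the weights at 500.0 lb of glass, as given in the question or the answer.
Per-oxide target masses for 500.0 lb glass melt:
  ZrO2: 7.377% × 500.0 = 36.88 lb
  Na2O: 10.56% × 500.0 = 52.80 lb
  ZnO: 16.70% × 500.0 = 83.50 lb
  SrO: 4.569% × 500.0 = 22.84 lb
  SiO2: 37.37% × 500.0 = 186.8 lb
  MgO: 23.43% × 500.0 = 117.2 lb
Balance tally, oxide-wise, per the reported batch figures, versus the basis set out (sum by sum, the targets are met once rounding is allowed for):
  ZrO2: 54.90·0.6719 = 36.89 lb (target 36.88 lb)
  Na2O: 90.30·0.5847 = 52.80 lb (target 52.80 lb)
  ZnO: 83.67·0.9980 = 83.50 lb (target 83.50 lb)
  SrO: 32.55·0.7018 = 22.84 lb (target 22.84 lb)
  SiO2: 54.90·0.3271 + 267.5·0.6314 = 186.9 lb (target 186.8 lb)
  MgO: 66.65·0.4794 + 267.5·0.3185 = 117.2 lb (target 117.2 lb)
Glass-mass closure: Σ batch − LOI loss = 500.0 lb (summing oxide targets gives 500.0 lb; against the stated basis, 500.0 lb — rounding explains the deltas).
Batch total: Σ batch = 595.6 lb; ignition loss, Σ(batch × LOI) = 95.53 lb; yield = glass ÷ total batch = 83.96%.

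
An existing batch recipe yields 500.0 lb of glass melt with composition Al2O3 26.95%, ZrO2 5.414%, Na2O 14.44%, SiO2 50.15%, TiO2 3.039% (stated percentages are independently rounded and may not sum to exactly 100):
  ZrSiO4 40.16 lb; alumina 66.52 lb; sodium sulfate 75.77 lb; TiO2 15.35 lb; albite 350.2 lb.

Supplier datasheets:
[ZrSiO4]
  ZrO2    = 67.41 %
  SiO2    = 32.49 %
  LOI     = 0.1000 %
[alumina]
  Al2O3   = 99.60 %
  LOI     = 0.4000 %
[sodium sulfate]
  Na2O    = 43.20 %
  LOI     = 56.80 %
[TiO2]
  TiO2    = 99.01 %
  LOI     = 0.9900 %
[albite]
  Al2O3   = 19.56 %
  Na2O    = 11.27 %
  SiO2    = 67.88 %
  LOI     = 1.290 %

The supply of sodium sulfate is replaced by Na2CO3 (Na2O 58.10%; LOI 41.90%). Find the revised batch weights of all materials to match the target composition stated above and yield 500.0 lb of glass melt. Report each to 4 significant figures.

Revised batch per 500.0 lb glass melt:
  ZrSiO4: 40.16 lb
  alumina: 66.52 lb
  Na2CO3: 56.34 lb
  TiO2: 15.35 lb
  albite: 350.2 lb
Total batch = 528.6 lb; LOI loss = 28.58 lb

Values along the way are shown rounded off to 4 significant digits at each printed step — each numeric step holds full float precision through the solve. Every reported result sees exactly one rounding. All derived quantities, which include totals, glass mass, five oxide percentages, ignition loss, the yield, are recomputed in full precision, as written in either problem or answer, from the batch weights per 500.0 lb of glass.
Oxide-by-oxide targets in 500.0 lb glass melt:
  Al2O3: 26.95% × 500.0 = 134.8 lb
  ZrO2: 5.414% × 500.0 = 27.07 lb
  Na2O: 14.44% × 500.0 = 72.20 lb
  SiO2: 50.15% × 500.0 = 250.8 lb
  TiO2: 3.039% × 500.0 = 15.20 lb
Verifying the oxide balance with the batch weights as given, at the basis given (sum by sum, the targets are met up to rounding of the answer):
  Al2O3: 66.52·0.9960 + 350.2·0.1956 = 134.8 lb (target 134.8 lb)
  ZrO2: 40.16·0.6741 = 27.07 lb (target 27.07 lb)
  Na2O: 56.34·0.5810 + 350.2·0.1127 = 72.20 lb (target 72.20 lb)
  SiO2: 40.16·0.3249 + 350.2·0.6788 = 250.8 lb (target 250.8 lb)
  TiO2: 15.35·0.9901 = 15.20 lb (target 15.20 lb)
Glass-mass closure: net batch after ignition = 500.0 lb (per-oxide target masses sum to 500.0 lb; stated basis 500.0 lb — any gap is answer rounding).
Adding the batch up: Σ batch = 528.6 lb; loss to ignition Σ batch·LOI = 28.58 lb; yield: glass divided by total = 94.59%.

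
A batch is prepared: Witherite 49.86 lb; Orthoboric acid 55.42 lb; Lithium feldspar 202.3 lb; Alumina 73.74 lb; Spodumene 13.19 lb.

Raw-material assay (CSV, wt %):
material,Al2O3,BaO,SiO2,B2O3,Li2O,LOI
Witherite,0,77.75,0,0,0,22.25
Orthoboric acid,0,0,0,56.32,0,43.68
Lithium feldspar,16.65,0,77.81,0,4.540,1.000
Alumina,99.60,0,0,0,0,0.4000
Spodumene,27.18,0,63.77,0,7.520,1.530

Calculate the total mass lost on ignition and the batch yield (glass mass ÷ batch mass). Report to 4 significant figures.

LOI loss = 37.82 lb; glass = 356.7 lb; yield = 90.41%

The intermediate values appear (rounded to four significant figures) when written out — the working math runs at full float precision in all steps — every reported result is rounded only once — derived quantities (ignition loss, glass mass, five oxide percentages, yield, totals) are computed in exact precision starting from the weights per 356.7 lb of glass exactly as printed in either problem or answer.
Ignition loss by material:
  Witherite: 49.86 × 0.2225 = 11.09 lb
  Orthoboric acid: 55.42 × 0.4368 = 24.21 lb
  Lithium feldspar: 202.3 × 0.01000 = 2.023 lb
  Alumina: 73.74 × 0.004000 = 0.2950 lb
  Spodumene: 13.19 × 0.01530 = 0.2018 lb
Total LOI = 37.82 lb
Glass = batch − LOI = 394.5 − 37.82 = 356.7 lb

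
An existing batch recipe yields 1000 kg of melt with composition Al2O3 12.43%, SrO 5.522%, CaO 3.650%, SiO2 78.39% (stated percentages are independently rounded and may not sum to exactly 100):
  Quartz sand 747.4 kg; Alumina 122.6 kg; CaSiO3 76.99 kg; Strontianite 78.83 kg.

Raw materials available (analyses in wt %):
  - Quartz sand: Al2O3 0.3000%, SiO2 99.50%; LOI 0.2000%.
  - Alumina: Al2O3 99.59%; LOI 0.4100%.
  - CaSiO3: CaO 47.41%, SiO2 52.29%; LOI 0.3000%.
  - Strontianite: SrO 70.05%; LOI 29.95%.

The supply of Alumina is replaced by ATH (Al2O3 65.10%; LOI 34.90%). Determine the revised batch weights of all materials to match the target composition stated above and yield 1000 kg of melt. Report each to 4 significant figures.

In-progress results are rounded to four significant figures as shown — all arithmetic keeps full float precision end to end — a single rounding produces every reported figure — derived quantities (the four compositions, ignition loss, the yield, glass mass, the totals) are computed starting from the weights per 1000 kg of glass at full precision, as set out in question or answer.
Oxide-by-oxide targets in 1000 kg melt:
  Al2O3: 12.43% × 1000 = 124.3 kg
  SrO: 5.522% × 1000 = 55.22 kg
  CaO: 3.650% × 1000 = 36.50 kg
  SiO2: 78.39% × 1000 = 783.9 kg
Checking each oxide sum using the reported weights, relative to the basis at hand (oxide sums agree with the targets inside rounding margins):
  Al2O3: 747.4·0.003000 + 187.5·0.6510 = 124.3 kg (target 124.3 kg)
  SrO: 78.83·0.7005 = 55.22 kg (target 55.22 kg)
  CaO: 76.99·0.4741 = 36.50 kg (target 36.50 kg)
  SiO2: 747.4·0.9950 + 76.99·0.5229 = 783.9 kg (target 783.9 kg)
Auditing the glass mass value: the batch minus its LOI: 999.9 kg (summing oxide targets gives 999.9 kg; against the stated basis, 1000 kg — gaps are rounding artifacts).
Batch total: Σ batch = 1091 kg; loss to ignition Σ batch·LOI = 90.77 kg; yield = glass ÷ total batch = 91.68%.

Revised batch per 1000 kg melt:
  Quartz sand: 747.4 kg
  ATH: 187.5 kg
  CaSiO3: 76.99 kg
  Strontianite: 78.83 kg
Total batch = 1091 kg; LOI loss = 90.77 kg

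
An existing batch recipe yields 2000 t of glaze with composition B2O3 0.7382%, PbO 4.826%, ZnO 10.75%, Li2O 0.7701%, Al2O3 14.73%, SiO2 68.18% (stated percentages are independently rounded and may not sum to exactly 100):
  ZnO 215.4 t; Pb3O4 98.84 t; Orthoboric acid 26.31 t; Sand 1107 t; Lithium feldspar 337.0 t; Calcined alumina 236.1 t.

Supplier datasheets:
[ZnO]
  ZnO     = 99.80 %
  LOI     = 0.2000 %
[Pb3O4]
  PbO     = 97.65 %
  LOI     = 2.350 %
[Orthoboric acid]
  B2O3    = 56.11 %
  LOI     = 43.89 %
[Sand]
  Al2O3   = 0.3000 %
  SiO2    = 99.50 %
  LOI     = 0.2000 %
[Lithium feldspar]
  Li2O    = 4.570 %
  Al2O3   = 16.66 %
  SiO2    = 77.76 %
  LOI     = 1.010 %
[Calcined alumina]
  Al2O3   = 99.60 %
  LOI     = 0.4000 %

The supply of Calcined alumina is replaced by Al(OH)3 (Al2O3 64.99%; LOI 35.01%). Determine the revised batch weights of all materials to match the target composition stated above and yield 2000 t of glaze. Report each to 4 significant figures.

Revised batch per 2000 t glaze:
  ZnO: 215.4 t
  Pb3O4: 98.84 t
  Orthoboric acid: 26.31 t
  Sand: 1107 t
  Lithium feldspar: 337.0 t
  Al(OH)3: 361.8 t
Total batch = 2146 t; LOI loss = 146.6 t

All internal work holds exact precision end to end — intermediates appear (rounded to four significant digits) in the working. A single rounding completes every reported figure. The derived quantities (the totals, LOI, net glass mass, six oxide percentages, the yield) are carried using the weight values on 2000 t of glass at full float precision as quoted within the question or the answer.
The oxide mass targets at 2000 t glaze:
  B2O3: 0.7382% × 2000 = 14.76 t
  PbO: 4.826% × 2000 = 96.52 t
  ZnO: 10.75% × 2000 = 215.0 t
  Li2O: 0.7701% × 2000 = 15.40 t
  Al2O3: 14.73% × 2000 = 294.6 t
  SiO2: 68.18% × 2000 = 1364 t
Mass-balance tally per oxide on the weights just shown, relative to the basis at hand (sum by sum, the targets are met up to rounding of the answer):
  B2O3: 26.31·0.5611 = 14.76 t (target 14.76 t)
  PbO: 98.84·0.9765 = 96.52 t (target 96.52 t)
  ZnO: 215.4·0.9980 = 215.0 t (target 215.0 t)
  Li2O: 337.0·0.04570 = 15.40 t (target 15.40 t)
  Al2O3: 1107·0.003000 + 337.0·0.1666 + 361.8·0.6499 = 294.6 t (target 294.6 t)
  SiO2: 1107·0.9950 + 337.0·0.7776 = 1364 t (target 1364 t)
Mass balance on the glass: batch total minus LOI = 2000 t (targets for the oxides total 2000 t; versus the stated basis of 2000 t — deltas are rounding alone).
Batch grand total — Σ batch = 2146 t; ignition loss, Σ(batch × LOI) = 146.6 t; glass ÷ batch gives a yield of 93.17%.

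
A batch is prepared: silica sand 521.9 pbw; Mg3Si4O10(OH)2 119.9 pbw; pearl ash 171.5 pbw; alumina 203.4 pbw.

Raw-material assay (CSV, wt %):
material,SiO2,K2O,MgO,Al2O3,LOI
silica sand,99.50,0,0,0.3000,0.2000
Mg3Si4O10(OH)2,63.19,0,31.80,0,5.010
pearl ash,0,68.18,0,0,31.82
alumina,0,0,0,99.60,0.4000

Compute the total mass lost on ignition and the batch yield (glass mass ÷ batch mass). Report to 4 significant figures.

LOI loss = 62.44 pbw; glass = 954.3 pbw; yield = 93.86%

The whole derivation keeps full precision all the way through. In-progress results appear (rounded to 4 significant figures) alongside each step — every reported value takes exactly one rounding; the derived quantities are carried starting from the weights for 954.3 pbw of glass at full float precision (four oxide percentages, LOI, glass mass, the yield, totals) as they appear in the problem or the answer.
Material-by-material LOI:
  silica sand: 521.9 × 0.002000 = 1.044 pbw
  Mg3Si4O10(OH)2: 119.9 × 0.05010 = 6.007 pbw
  pearl ash: 171.5 × 0.3182 = 54.57 pbw
  alumina: 203.4 × 0.004000 = 0.8136 pbw
Total LOI = 62.44 pbw
Glass = batch − LOI = 1017 − 62.44 = 954.3 pbw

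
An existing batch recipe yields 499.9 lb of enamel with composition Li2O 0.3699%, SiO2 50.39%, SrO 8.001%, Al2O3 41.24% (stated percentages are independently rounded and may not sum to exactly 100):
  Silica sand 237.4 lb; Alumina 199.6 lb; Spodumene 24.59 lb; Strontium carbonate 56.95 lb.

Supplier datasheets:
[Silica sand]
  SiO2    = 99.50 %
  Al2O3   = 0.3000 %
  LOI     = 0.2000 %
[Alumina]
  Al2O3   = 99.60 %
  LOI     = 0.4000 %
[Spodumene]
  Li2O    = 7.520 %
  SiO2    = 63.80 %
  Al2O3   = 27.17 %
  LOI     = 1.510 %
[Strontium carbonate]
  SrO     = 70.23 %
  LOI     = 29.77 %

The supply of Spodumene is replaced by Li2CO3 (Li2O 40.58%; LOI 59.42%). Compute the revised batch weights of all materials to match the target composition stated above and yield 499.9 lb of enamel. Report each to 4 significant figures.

Revised batch per 499.9 lb enamel:
  Silica sand: 253.2 lb
  Alumina: 206.2 lb
  Li2CO3: 4.557 lb
  Strontium carbonate: 56.95 lb
Total batch = 520.9 lb; LOI loss = 20.99 lb

Working values are printed (rounded to four significant digits) at each printed step. All internal work carries exact precision end to end — every reported result takes just one rounding — the derived quantities are carried in full precision (totals, net glass mass, four oxide percentages, yield, LOI) starting from the weights per 499.9 lb of glass, exactly as printed in the question or the answer.
Target oxide masses per 499.9 lb enamel:
  Li2O: 0.3699% × 499.9 = 1.849 lb
  SiO2: 50.39% × 499.9 = 251.9 lb
  SrO: 8.001% × 499.9 = 40.00 lb
  Al2O3: 41.24% × 499.9 = 206.2 lb
Per-oxide balance check given the weights on record, at the basis given (delivered sums recover each target exact up to rounding of places):
  Li2O: 4.557·0.4058 = 1.849 lb (target 1.849 lb)
  SiO2: 253.2·0.9950 = 251.9 lb (target 251.9 lb)
  SrO: 56.95·0.7023 = 40.00 lb (target 40.00 lb)
  Al2O3: 253.2·0.003000 + 206.2·0.9960 = 206.1 lb (target 206.2 lb)
Auditing the glass mass value: the batch minus its LOI: 499.9 lb (oxide target masses add up to 499.9 lb; stated basis 499.9 lb — differing by rounding only).
Adding the batch up: Σ batch = 520.9 lb; LOI loss = Σ batch·LOI = 20.99 lb; yield = glass ÷ total batch = 95.97%.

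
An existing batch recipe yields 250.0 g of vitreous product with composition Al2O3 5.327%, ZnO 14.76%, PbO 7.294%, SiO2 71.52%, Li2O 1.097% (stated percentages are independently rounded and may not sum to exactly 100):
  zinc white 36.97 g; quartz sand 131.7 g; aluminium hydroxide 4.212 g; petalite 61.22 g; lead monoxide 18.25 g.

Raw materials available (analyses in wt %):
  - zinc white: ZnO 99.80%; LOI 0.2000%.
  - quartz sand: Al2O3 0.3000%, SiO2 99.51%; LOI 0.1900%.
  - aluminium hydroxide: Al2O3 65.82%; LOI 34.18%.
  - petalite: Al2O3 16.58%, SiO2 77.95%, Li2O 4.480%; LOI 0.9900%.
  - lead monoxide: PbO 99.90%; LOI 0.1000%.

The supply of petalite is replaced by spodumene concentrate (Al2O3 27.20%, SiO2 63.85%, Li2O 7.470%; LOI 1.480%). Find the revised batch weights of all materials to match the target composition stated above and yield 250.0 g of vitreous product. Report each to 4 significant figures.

Mid-chain values appear, rounded to 4 significant figures, between the steps — the working math carries full precision in all steps; exactly one rounding lands on every reported result; the derived quantities, including the totals, the five compositions, net glass mass, yield, ignition loss, are rebuilt from the batch weights on 250.0 g of glass at exact precision exactly as printed in the problem or the answer.
Per-oxide target masses for 250.0 g vitreous product:
  Al2O3: 5.327% × 250.0 = 13.32 g
  ZnO: 14.76% × 250.0 = 36.90 g
  PbO: 7.294% × 250.0 = 18.24 g
  SiO2: 71.52% × 250.0 = 178.8 g
  Li2O: 1.097% × 250.0 = 2.742 g
Verifying the oxide balance on the weights just shown, relative to the basis at hand (each sum matches its target mass once rounding is allowed for):
  Al2O3: 156.1·0.003000 + 4.350·0.6582 + 36.71·0.2720 = 13.32 g (target 13.32 g)
  ZnO: 36.97·0.9980 = 36.90 g (target 36.90 g)
  PbO: 18.25·0.9990 = 18.23 g (target 18.24 g)
  SiO2: 156.1·0.9951 + 36.71·0.6385 = 178.8 g (target 178.8 g)
  Li2O: 36.71·0.07470 = 2.742 g (target 2.742 g)
Consistency of the glass mass: batch total minus LOI = 250.0 g (per-oxide target masses sum to 250.0 g; against the stated basis, 250.0 g — rounding explains the deltas).
Whole-batch sum: Σ batch = 252.4 g; LOI removed, Σ of batch·LOI: 2.419 g; yield = glass ÷ total batch = 99.04%.

Revised batch per 250.0 g vitreous product:
  zinc white: 36.97 g
  quartz sand: 156.1 g
  aluminium hydroxide: 4.350 g
  spodumene concentrate: 36.71 g
  lead monoxide: 18.25 g
Total batch = 252.4 g; LOI loss = 2.419 g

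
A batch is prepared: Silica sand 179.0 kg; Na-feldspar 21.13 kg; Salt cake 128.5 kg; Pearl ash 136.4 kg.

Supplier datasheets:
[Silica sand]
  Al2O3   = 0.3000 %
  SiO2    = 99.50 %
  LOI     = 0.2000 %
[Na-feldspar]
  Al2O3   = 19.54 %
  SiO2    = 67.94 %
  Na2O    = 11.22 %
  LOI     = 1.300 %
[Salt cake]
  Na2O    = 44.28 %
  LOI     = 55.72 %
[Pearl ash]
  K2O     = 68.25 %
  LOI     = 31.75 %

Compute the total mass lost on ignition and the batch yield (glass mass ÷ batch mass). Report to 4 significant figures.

LOI loss = 115.5 kg; glass = 349.5 kg; yield = 75.15%

The intermediate values are displayed (rounded to four significant digits) when written out; all arithmetic runs at exact precision throughout; each reported figure sees exactly one rounding — derived quantities are carried starting from the weights on 349.5 kg of glass at full precision (the four compositions, net glass mass, the yield, totals, LOI), as written in either problem or answer.
Each material's LOI contribution:
  Silica sand: 179.0 × 0.002000 = 0.3580 kg
  Na-feldspar: 21.13 × 0.01300 = 0.2747 kg
  Salt cake: 128.5 × 0.5572 = 71.60 kg
  Pearl ash: 136.4 × 0.3175 = 43.31 kg
Total LOI = 115.5 kg
Glass = batch − LOI = 465.0 − 115.5 = 349.5 kg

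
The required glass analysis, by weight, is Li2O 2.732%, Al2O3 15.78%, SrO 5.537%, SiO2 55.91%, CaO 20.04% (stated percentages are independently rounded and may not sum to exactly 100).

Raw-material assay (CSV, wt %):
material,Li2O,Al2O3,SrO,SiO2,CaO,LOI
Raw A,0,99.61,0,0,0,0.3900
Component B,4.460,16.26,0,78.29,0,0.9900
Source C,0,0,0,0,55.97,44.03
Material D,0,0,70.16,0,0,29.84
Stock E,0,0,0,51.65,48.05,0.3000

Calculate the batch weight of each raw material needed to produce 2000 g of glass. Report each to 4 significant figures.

Batch per 2000 g glass:
  Raw A: 116.9 g
  Component B: 1225 g
  Source C: 451.7 g
  Material D: 157.8 g
  Stock E: 308.0 g
Total batch = 2259 g; LOI loss = 259.5 g; yield = 88.52%

The intermediate values appear with 4-significant-figure rounding at each printed step — full precision is kept throughout — each reported value takes a single rounding; all derived quantities, including five oxide percentages, net glass mass, LOI, the totals, the yield, are carried from the batch weights on 2000 g of glass at full float precision, exactly as shown in question or answer.
Target masses of each oxide per 2000 g glass:
  Li2O: 2.732% × 2000 = 54.64 g
  Al2O3: 15.78% × 2000 = 315.6 g
  SrO: 5.537% × 2000 = 110.7 g
  SiO2: 55.91% × 2000 = 1118 g
  CaO: 20.04% × 2000 = 400.8 g
Verifying the oxide balance with the batch weights as given, under the basis named above (each sum matches its target mass within answer rounding):
  Li2O: 1225·0.04460 = 54.63 g (target 54.64 g)
  Al2O3: 116.9·0.9961 + 1225·0.1626 = 315.6 g (target 315.6 g)
  SrO: 157.8·0.7016 = 110.7 g (target 110.7 g)
  SiO2: 1225·0.7829 + 308.0·0.5165 = 1118 g (target 1118 g)
  CaO: 451.7·0.5597 + 308.0·0.4805 = 400.8 g (target 400.8 g)
Glass mass check: batch total minus LOI = 2000 g (targets for the oxides total 2000 g; against the stated basis, 2000 g — a pure rounding effect).
Whole-batch sum: Σ batch = 2259 g; Σ batch·LOI gives LOI loss = 259.5 g; the yield ratio, glass ÷ batch: 88.52%.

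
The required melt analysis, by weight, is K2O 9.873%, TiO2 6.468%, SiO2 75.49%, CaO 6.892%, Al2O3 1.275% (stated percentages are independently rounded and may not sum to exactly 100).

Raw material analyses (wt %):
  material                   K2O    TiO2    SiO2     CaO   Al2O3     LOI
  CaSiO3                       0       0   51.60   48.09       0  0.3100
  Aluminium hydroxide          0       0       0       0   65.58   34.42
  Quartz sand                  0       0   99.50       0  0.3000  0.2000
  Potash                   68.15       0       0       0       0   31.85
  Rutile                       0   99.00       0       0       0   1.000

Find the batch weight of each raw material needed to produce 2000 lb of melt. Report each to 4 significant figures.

Batch per 2000 lb melt:
  CaSiO3: 286.6 lb
  Aluminium hydroxide: 32.62 lb
  Quartz sand: 1369 lb
  Potash: 289.7 lb
  Rutile: 130.7 lb
Total batch = 2109 lb; LOI loss = 108.4 lb; yield = 94.86%

Full precision is kept in every operation. The intermediate values are printed rounded off to 4 significant digits in the working — a single rounding yields every reported value; the derived quantities, including yield, net glass mass, five oxide percentages, LOI, the totals, are recomputed using the weight values for 2000 lb of glass at full float precision exactly as shown in either problem or answer.
The oxide mass targets at 2000 lb melt:
  K2O: 9.873% × 2000 = 197.5 lb
  TiO2: 6.468% × 2000 = 129.4 lb
  SiO2: 75.49% × 2000 = 1510 lb
  CaO: 6.892% × 2000 = 137.8 lb
  Al2O3: 1.275% × 2000 = 25.50 lb
Verifying the oxide balance using the reported weights, relative to the basis at hand (delivered sums recover each target given rounding of the digits):
  K2O: 289.7·0.6815 = 197.4 lb (target 197.5 lb)
  TiO2: 130.7·0.9900 = 129.4 lb (target 129.4 lb)
  SiO2: 286.6·0.5160 + 1369·0.9950 = 1510 lb (target 1510 lb)
  CaO: 286.6·0.4809 = 137.8 lb (target 137.8 lb)
  Al2O3: 32.62·0.6558 + 1369·0.003000 = 25.50 lb (target 25.50 lb)
Glass mass check: batch total minus LOI = 2000 lb (the targets, summed, come to 2000 lb; versus the stated basis of 2000 lb — differing by rounding only).
Adding the batch up: Σ batch = 2109 lb; LOI loss = Σ batch·LOI = 108.4 lb; the yield ratio, glass ÷ batch: 94.86%.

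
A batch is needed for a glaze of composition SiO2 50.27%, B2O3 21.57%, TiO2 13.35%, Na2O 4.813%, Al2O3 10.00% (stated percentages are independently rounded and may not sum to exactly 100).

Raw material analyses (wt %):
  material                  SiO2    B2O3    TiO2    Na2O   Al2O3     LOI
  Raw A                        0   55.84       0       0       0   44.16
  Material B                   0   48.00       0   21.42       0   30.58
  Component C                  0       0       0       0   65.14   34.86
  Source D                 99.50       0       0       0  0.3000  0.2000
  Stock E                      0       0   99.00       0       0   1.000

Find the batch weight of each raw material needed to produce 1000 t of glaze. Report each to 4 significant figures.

Batch per 1000 t glaze:
  Raw A: 193.1 t
  Material B: 224.7 t
  Component C: 151.2 t
  Source D: 505.2 t
  Stock E: 134.8 t
Total batch = 1209 t; LOI loss = 209.1 t; yield = 82.71%

Working values appear, with 4-significant-digit rounding, across the worked steps; the working math holds exact precision from start to finish; a single rounding completes every reported result. All derived quantities are re-derived using the weight values for 1000 t of glass at exact precision (ignition loss, totals, net glass mass, the five compositions, the yield) as they appear in problem or answer.
Per-oxide target masses for 1000 t glaze:
  SiO2: 50.27% × 1000 = 502.7 t
  B2O3: 21.57% × 1000 = 215.7 t
  TiO2: 13.35% × 1000 = 133.5 t
  Na2O: 4.813% × 1000 = 48.13 t
  Al2O3: 10.00% × 1000 = 100.0 t
Verifying the oxide balance from the weights as reported, versus the basis set out (each sum matches its target mass modulo rounding of the values):
  SiO2: 505.2·0.9950 = 502.7 t (target 502.7 t)
  B2O3: 193.1·0.5584 + 224.7·0.4800 = 215.7 t (target 215.7 t)
  TiO2: 134.8·0.9900 = 133.5 t (target 133.5 t)
  Na2O: 224.7·0.2142 = 48.13 t (target 48.13 t)
  Al2O3: 151.2·0.6514 + 505.2·0.003000 = 100.0 t (target 100.0 t)
Consistency of the glass mass: batch total minus LOI = 999.9 t (targets for the oxides total 1000 t; versus the stated basis of 1000 t — differing by rounding only).
Whole-batch sum: Σ batch = 1209 t; LOI loss = Σ batch·LOI = 209.1 t; glass ÷ batch gives a yield of 82.71%.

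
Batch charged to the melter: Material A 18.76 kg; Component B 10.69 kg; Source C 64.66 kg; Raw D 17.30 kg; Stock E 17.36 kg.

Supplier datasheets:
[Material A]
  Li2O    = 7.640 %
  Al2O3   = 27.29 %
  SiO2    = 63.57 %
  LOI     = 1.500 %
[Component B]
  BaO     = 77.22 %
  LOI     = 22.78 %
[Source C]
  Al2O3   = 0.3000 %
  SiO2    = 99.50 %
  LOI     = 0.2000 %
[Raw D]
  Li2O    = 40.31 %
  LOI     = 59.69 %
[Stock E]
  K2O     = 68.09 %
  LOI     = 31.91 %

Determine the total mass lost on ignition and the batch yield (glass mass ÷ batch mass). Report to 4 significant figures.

LOI loss = 18.71 kg; glass = 110.1 kg; yield = 85.47%

Working values are displayed (rounded to four significant figures) within the worked lines — all arithmetic keeps exact precision through the solve — a single rounding produces each reported value. The derived quantities (yield, LOI, the five compositions, totals, glass mass) are re-derived from the batch weights at 110.1 kg of glass at full float precision, as set out in the question or the answer.
Per-material ignition loss:
  Material A: 18.76 × 0.01500 = 0.2814 kg
  Component B: 10.69 × 0.2278 = 2.435 kg
  Source C: 64.66 × 0.002000 = 0.1293 kg
  Raw D: 17.30 × 0.5969 = 10.33 kg
  Stock E: 17.36 × 0.3191 = 5.540 kg
Total LOI = 18.71 kg
Glass = batch − LOI = 128.8 − 18.71 = 110.1 kg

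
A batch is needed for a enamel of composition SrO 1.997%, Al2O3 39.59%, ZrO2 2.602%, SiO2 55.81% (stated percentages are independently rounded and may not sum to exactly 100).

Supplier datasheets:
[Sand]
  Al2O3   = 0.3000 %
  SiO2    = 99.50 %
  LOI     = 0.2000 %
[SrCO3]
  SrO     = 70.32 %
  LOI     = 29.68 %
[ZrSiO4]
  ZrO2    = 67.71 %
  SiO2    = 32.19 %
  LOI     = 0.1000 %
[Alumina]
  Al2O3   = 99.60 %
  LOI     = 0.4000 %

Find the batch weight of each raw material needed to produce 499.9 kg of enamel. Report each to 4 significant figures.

Values along the way are displayed (rounded to four significant figures) in the working; all arithmetic holds full precision from start to finish; every reported result includes exactly one rounding — the derived quantities, which include the four compositions, the totals, the yield, ignition loss, net glass mass, are re-derived in exact precision, as written in either problem or answer, from the weighed amounts at 499.9 kg of glass.
Per-oxide target masses for 499.9 kg enamel:
  SrO: 1.997% × 499.9 = 9.983 kg
  Al2O3: 39.59% × 499.9 = 197.9 kg
  ZrO2: 2.602% × 499.9 = 13.01 kg
  SiO2: 55.81% × 499.9 = 279.0 kg
Mass-balance tally per oxide per the reported batch figures, against the basis in use (every target is met by its sum up to rounding of the answer):
  SrO: 14.20·0.7032 = 9.985 kg (target 9.983 kg)
  Al2O3: 274.2·0.003000 + 197.9·0.9960 = 197.9 kg (target 197.9 kg)
  ZrO2: 19.21·0.6771 = 13.01 kg (target 13.01 kg)
  SiO2: 274.2·0.9950 + 19.21·0.3219 = 279.0 kg (target 279.0 kg)
Glass-mass sanity pass: net batch after ignition = 499.9 kg (summing oxide targets gives 499.9 kg; basis as stated: 499.9 kg — rounding explains the deltas).
Summing the batch: Σ batch = 505.5 kg; ignition loss, Σ(batch × LOI) = 5.574 kg; yield, glass over the total, = 98.90%.

Batch per 499.9 kg enamel:
  Sand: 274.2 kg
  SrCO3: 14.20 kg
  ZrSiO4: 19.21 kg
  Alumina: 197.9 kg
Total batch = 505.5 kg; LOI loss = 5.574 kg; yield = 98.90%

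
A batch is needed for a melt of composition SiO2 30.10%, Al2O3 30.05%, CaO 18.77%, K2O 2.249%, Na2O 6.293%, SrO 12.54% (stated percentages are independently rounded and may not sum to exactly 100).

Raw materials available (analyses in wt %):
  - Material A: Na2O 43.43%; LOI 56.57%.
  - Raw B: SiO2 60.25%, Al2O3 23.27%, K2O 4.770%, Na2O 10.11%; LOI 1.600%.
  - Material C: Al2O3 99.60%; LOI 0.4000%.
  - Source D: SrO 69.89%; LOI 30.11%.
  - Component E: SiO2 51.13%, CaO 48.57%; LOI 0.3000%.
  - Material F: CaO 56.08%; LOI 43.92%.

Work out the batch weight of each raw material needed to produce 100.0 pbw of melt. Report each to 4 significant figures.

Batch per 100.0 pbw melt:
  Material A: 3.514 pbw
  Raw B: 47.15 pbw
  Material C: 19.16 pbw
  Source D: 17.94 pbw
  Component E: 3.311 pbw
  Material F: 30.60 pbw
Total batch = 121.7 pbw; LOI loss = 21.67 pbw; yield = 82.19%

All arithmetic maintains full precision all the way through. The intermediate values are rounded to 4 significant figures wherever printed — a single rounding finalizes each reported figure. All derived quantities (the yield, ignition loss, glass mass, the six compositions, totals) are recomputed at exact precision starting from the weights for 100.0 pbw of glass as written in the question or the answer.
Oxide-by-oxide targets in 100.0 pbw melt:
  SiO2: 30.10% × 100.0 = 30.10 pbw
  Al2O3: 30.05% × 100.0 = 30.05 pbw
  CaO: 18.77% × 100.0 = 18.77 pbw
  K2O: 2.249% × 100.0 = 2.249 pbw
  Na2O: 6.293% × 100.0 = 6.293 pbw
  SrO: 12.54% × 100.0 = 12.54 pbw
Per-oxide balance check on the weights just shown, versus the basis set out (summed amounts equal target values exact up to rounding of places):
  SiO2: 47.15·0.6025 + 3.311·0.5113 = 30.10 pbw (target 30.10 pbw)
  Al2O3: 47.15·0.2327 + 19.16·0.9960 = 30.06 pbw (target 30.05 pbw)
  CaO: 3.311·0.4857 + 30.60·0.5608 = 18.77 pbw (target 18.77 pbw)
  K2O: 47.15·0.04770 = 2.249 pbw (target 2.249 pbw)
  Na2O: 3.514·0.4343 + 47.15·0.1011 = 6.293 pbw (target 6.293 pbw)
  SrO: 17.94·0.6989 = 12.54 pbw (target 12.54 pbw)
Glass-mass closure: whole batch net of LOI = 100.0 pbw (the Σ of target masses is 100.0 pbw; the stated basis being 100.0 pbw — rounding explains the deltas).
Batch total: Σ batch = 121.7 pbw; loss to ignition Σ batch·LOI = 21.67 pbw; yield: glass divided by total = 82.19%.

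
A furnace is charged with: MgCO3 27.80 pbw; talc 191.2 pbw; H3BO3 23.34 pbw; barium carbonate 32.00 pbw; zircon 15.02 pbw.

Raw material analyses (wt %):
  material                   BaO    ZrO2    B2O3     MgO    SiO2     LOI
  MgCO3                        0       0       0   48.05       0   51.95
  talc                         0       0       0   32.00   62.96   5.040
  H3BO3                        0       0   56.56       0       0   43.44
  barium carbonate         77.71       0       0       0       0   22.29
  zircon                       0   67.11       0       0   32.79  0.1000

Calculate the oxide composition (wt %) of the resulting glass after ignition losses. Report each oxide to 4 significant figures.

The intermediate values are shown with 4-significant-figure rounding within the worked lines — all internal work keeps exact precision through every step. Each reported result takes a single rounding — derived quantities, including ignition loss, five oxide percentages, totals, the yield, net glass mass, are recomputed from the weighed amounts on 248.0 pbw of glass in full precision, as written in question or answer.
Mass of each oxide from the mix:
  BaO: 32.00·0.7771 = 24.87 pbw
  ZrO2: 15.02·0.6711 = 10.08 pbw
  B2O3: 23.34·0.5656 = 13.20 pbw
  MgO: 27.80·0.4805 + 191.2·0.3200 = 74.54 pbw
  SiO2: 191.2·0.6296 + 15.02·0.3279 = 125.3 pbw
LOI: 27.80·0.5195 + 191.2·0.05040 + 23.34·0.4344 + 32.00·0.2229 + 15.02·0.001000 = 41.37 pbw
Glass mass = batch − LOI = 289.4 − 41.37 = 248.0 pbw (the oxide masses sum to this)
wt % = oxide mass / glass mass × 100

Glass mass = 248.0 pbw (batch 289.4 − LOI 41.37).
Composition: BaO 10.03%, ZrO2 4.065%, B2O3 5.323%, MgO 30.06%, SiO2 50.53%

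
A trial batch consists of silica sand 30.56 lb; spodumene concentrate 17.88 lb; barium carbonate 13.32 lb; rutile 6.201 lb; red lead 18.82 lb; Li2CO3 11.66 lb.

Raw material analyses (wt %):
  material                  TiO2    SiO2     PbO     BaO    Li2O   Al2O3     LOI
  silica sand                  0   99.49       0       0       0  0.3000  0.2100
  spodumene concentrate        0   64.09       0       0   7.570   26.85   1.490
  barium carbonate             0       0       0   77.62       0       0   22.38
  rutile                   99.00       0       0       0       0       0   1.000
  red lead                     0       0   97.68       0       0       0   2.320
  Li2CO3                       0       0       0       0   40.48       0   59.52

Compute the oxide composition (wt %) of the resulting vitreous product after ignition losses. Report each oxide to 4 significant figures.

Working values are displayed rounded to 4 significant figures between the steps; the whole derivation carries full float precision all the way through. Exactly one rounding is applied to every reported value. All derived quantities (the six compositions, the totals, glass mass, ignition loss, the yield) are computed in exact precision from the weighed amounts at 87.69 lb of glass, as set out in either problem or answer.
Delivered oxide masses:
  TiO2: 6.201·0.9900 = 6.139 lb
  SiO2: 30.56·0.9949 + 17.88·0.6409 = 41.86 lb
  PbO: 18.82·0.9768 = 18.38 lb
  BaO: 13.32·0.7762 = 10.34 lb
  Li2O: 17.88·0.07570 + 11.66·0.4048 = 6.073 lb
  Al2O3: 30.56·0.003000 + 17.88·0.2685 = 4.892 lb
LOI: 30.56·0.002100 + 17.88·0.01490 + 13.32·0.2238 + 6.201·0.01000 + 18.82·0.02320 + 11.66·0.5952 = 10.75 lb
Glass mass = batch − LOI = 98.44 − 10.75 = 87.69 lb (equal to the oxide-mass sum)
each wt % is 100 × oxide ÷ glass

Glass mass = 87.69 lb (batch 98.44 − LOI 10.75).
Composition: TiO2 7.001%, SiO2 47.74%, PbO 20.96%, BaO 11.79%, Li2O 6.926%, Al2O3 5.579%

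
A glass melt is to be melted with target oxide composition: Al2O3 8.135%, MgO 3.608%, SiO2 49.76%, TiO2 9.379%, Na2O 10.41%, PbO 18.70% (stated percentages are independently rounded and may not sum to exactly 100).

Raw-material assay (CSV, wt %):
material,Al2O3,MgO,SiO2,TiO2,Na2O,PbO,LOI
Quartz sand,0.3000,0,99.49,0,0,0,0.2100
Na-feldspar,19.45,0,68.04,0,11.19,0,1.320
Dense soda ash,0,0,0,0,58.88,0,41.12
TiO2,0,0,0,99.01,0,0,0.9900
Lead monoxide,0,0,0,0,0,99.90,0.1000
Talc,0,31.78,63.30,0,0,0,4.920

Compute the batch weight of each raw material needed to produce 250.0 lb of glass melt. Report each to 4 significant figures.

The whole derivation carries full precision at all times; the intermediate values are printed rounded to 4 significant figures when written out. Exactly one rounding is applied to each reported figure; derived quantities are re-derived starting from the weights per 250.0 lb of glass at exact precision (six oxide percentages, glass mass, ignition loss, totals, the yield), precisely as stated by problem or answer.
Target oxide masses per 250.0 lb glass melt:
  Al2O3: 8.135% × 250.0 = 20.34 lb
  MgO: 3.608% × 250.0 = 9.020 lb
  SiO2: 49.76% × 250.0 = 124.4 lb
  TiO2: 9.379% × 250.0 = 23.45 lb
  Na2O: 10.41% × 250.0 = 26.02 lb
  PbO: 18.70% × 250.0 = 46.75 lb
Per-oxide balance check with the batch weights as given, against the basis in use (sums match the target masses given rounding of the digits):
  Al2O3: 35.85·0.003000 + 104.0·0.1945 = 20.34 lb (target 20.34 lb)
  MgO: 28.38·0.3178 = 9.019 lb (target 9.020 lb)
  SiO2: 35.85·0.9949 + 104.0·0.6804 + 28.38·0.6330 = 124.4 lb (target 124.4 lb)
  TiO2: 23.68·0.9901 = 23.45 lb (target 23.45 lb)
  Na2O: 104.0·0.1119 + 24.43·0.5888 = 26.02 lb (target 26.02 lb)
  PbO: 46.80·0.9990 = 46.75 lb (target 46.75 lb)
Glass-mass closure: Σ batch − LOI loss = 250.0 lb (the Σ of target masses is 250.0 lb; basis as stated: 250.0 lb — differing by rounding only).
Whole-batch sum: Σ batch = 263.1 lb; ignition loss, Σ(batch × LOI) = 13.17 lb; glass ÷ batch gives a yield of 94.99%.

Batch per 250.0 lb glass melt:
  Quartz sand: 35.85 lb
  Na-feldspar: 104.0 lb
  Dense soda ash: 24.43 lb
  TiO2: 23.68 lb
  Lead monoxide: 46.80 lb
  Talc: 28.38 lb
Total batch = 263.1 lb; LOI loss = 13.17 lb; yield = 94.99%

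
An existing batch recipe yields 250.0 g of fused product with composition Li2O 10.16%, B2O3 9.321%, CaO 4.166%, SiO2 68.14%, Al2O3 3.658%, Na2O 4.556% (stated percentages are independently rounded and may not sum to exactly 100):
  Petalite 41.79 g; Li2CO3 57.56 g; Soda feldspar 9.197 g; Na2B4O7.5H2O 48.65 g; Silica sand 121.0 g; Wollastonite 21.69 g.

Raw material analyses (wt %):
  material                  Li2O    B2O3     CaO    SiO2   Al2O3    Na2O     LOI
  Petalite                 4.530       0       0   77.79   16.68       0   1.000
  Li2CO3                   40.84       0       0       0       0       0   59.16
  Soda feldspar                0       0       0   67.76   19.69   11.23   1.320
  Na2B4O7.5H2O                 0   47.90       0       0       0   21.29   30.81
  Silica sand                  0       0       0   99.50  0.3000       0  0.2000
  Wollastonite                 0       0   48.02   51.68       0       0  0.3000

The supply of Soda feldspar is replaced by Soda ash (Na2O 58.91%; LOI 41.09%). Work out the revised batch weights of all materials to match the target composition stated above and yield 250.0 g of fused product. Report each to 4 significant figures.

All internal work keeps full precision all the way through; mid-chain values are shown with 4-significant-digit rounding at each printed step. Each reported figure takes exactly one rounding; derived quantities (six oxide percentages, the totals, LOI, net glass mass, the yield) are rebuilt at full precision from the weighed amounts at 250.0 g of glass, as written in problem or answer.
Target oxide masses per 250.0 g fused product:
  Li2O: 10.16% × 250.0 = 25.40 g
  B2O3: 9.321% × 250.0 = 23.30 g
  CaO: 4.166% × 250.0 = 10.42 g
  SiO2: 68.14% × 250.0 = 170.4 g
  Al2O3: 3.658% × 250.0 = 9.145 g
  Na2O: 4.556% × 250.0 = 11.39 g
Checking each oxide sum working from each reported weight, relative to the basis at hand (delivered sums recover each target once rounding is allowed for):
  Li2O: 52.69·0.04530 + 56.35·0.4084 = 25.40 g (target 25.40 g)
  B2O3: 48.65·0.4790 = 23.30 g (target 23.30 g)
  CaO: 21.69·0.4802 = 10.42 g (target 10.42 g)
  SiO2: 52.69·0.7779 + 118.7·0.9950 + 21.69·0.5168 = 170.3 g (target 170.4 g)
  Al2O3: 52.69·0.1668 + 118.7·0.003000 = 9.145 g (target 9.145 g)
  Na2O: 1.753·0.5891 + 48.65·0.2129 = 11.39 g (target 11.39 g)
Glass-mass closure: whole batch net of LOI = 250.0 g (the Σ of target masses is 250.0 g; basis as stated: 250.0 g — deltas are rounding alone).
Summing the batch: Σ batch = 299.8 g; the LOI term Σ batch·LOI equals 49.88 g; glass ÷ batch gives a yield of 83.37%.

Revised batch per 250.0 g fused product:
  Petalite: 52.69 g
  Li2CO3: 56.35 g
  Soda ash: 1.753 g
  Na2B4O7.5H2O: 48.65 g
  Silica sand: 118.7 g
  Wollastonite: 21.69 g
Total batch = 299.8 g; LOI loss = 49.88 g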